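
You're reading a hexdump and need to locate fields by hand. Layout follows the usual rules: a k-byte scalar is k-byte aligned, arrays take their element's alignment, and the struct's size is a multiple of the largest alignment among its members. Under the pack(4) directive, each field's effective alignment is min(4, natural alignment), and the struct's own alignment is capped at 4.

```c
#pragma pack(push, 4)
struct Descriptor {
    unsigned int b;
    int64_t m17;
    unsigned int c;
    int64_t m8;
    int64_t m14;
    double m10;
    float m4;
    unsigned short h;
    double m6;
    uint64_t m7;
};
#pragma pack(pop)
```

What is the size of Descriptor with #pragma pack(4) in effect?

64

@0: b [4B, align 4] → 4
@4: m17 [8B, align 4] → 12
@12: c [4B, align 4] → 16
@16: m8 [8B, align 4] → 24
@24: m14 [8B, align 4] → 32
@32: m10 [8B, align 4] → 40
@40: m4 [4B, align 4] → 44
@44: h [2B, align 2] → 46
+2 pad (align 4)
@48: m6 [8B, align 4] → 56
@56: m7 [8B, align 4] → 64
size 64, align 4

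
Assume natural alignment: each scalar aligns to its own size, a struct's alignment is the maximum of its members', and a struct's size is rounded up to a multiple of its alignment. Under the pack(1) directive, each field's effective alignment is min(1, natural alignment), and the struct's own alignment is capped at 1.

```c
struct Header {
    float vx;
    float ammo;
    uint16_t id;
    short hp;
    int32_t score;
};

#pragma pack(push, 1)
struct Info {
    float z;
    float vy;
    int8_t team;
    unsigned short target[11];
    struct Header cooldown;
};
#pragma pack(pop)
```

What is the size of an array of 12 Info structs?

564

Header: 0..4  vx  (4B, 4-aligned); 4..8  ammo  (4B, 4-aligned); 8..10  id  (2B, 2-aligned); 10..12  hp  (2B, 2-aligned); 12..16  score  (4B, 4-aligned); sizeof = 16, alignof = 4
0..4  z  (4B, 1-aligned)
4..8  vy  (4B, 1-aligned)
8..9  team  (1B, 1-aligned)
9..31  target  (22B, 1-aligned)
31..47  cooldown  (16B, 1-aligned)
sizeof = 47, alignof = 1
array of 12: 12 × 47 = 564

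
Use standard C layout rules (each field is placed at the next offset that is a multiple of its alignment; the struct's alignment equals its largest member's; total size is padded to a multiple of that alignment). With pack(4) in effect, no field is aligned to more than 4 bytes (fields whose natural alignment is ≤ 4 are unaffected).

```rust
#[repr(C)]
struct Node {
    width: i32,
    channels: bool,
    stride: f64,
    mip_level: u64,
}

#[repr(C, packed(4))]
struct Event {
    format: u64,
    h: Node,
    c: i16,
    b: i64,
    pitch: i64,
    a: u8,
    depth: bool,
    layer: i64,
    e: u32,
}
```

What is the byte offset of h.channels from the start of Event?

12

Node: 0..4  width  (4B, 4-aligned); 4..5  channels  (1B, 1-aligned); 5..8  -- padding (3B); 8..16  stride  (8B, 8-aligned); 16..24  mip_level  (8B, 8-aligned); sizeof = 24, alignof = 8
0..8  format  (8B, 4-aligned)
8..32  h  (24B, 4-aligned)
within Node: channels at 4
8 + 4 = 12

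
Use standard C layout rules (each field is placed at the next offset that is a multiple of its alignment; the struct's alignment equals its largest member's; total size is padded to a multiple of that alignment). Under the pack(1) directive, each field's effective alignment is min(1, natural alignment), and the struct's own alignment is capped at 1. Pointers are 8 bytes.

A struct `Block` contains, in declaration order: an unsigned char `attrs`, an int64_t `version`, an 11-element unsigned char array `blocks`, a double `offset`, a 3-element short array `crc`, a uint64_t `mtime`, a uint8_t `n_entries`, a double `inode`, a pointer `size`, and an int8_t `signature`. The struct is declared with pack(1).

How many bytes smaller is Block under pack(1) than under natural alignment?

28

natural layout:
  attrs at 0 (size 1, align 1) → ends 1
  pad 7 to align 8 for version
  version at 8 (size 8, align 8) → ends 16
  blocks at 16 (size 11, align 1) → ends 27
  pad 5 to align 8 for offset
  offset at 32 (size 8, align 8) → ends 40
  crc at 40 (size 6, align 2) → ends 46
  pad 2 to align 8 for mtime
  mtime at 48 (size 8, align 8) → ends 56
  n_entries at 56 (size 1, align 1) → ends 57
  pad 7 to align 8 for inode
  inode at 64 (size 8, align 8) → ends 72
  size at 72 (size 8, align 8) → ends 80
  signature at 80 (size 1, align 1) → ends 81
  tail pad 7 to reach multiple of 8
  total 88 bytes, alignment 8
packed(1) layout:
  attrs at 0 (size 1, align 1) → ends 1
  version at 1 (size 8, align 1) → ends 9
  blocks at 9 (size 11, align 1) → ends 20
  offset at 20 (size 8, align 1) → ends 28
  crc at 28 (size 6, align 1) → ends 34
  mtime at 34 (size 8, align 1) → ends 42
  n_entries at 42 (size 1, align 1) → ends 43
  inode at 43 (size 8, align 1) → ends 51
  size at 51 (size 8, align 1) → ends 59
  signature at 59 (size 1, align 1) → ends 60
  total 60 bytes, alignment 1
88 − 60 = 28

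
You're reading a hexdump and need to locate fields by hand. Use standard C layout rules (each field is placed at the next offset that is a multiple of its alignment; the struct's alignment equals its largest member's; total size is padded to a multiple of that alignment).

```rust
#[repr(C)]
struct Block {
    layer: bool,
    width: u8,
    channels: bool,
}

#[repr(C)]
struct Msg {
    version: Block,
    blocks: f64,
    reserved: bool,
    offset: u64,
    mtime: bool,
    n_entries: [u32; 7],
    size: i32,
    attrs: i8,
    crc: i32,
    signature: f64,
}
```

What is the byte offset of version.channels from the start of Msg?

Block: @0: layer [1B, align 1] → 1; @1: width [1B, align 1] → 2; @2: channels [1B, align 1] → 3; size 3, align 1
@0: version [3B, align 1] → 3
within Block: channels at 2
0 + 2 = 2

2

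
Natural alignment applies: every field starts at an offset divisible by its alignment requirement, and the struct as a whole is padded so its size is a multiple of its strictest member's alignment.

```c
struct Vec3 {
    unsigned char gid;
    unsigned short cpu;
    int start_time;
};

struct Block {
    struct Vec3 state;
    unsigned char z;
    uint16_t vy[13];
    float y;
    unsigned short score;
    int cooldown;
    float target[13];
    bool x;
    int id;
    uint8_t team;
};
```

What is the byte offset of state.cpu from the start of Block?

Vec3: @0: gid [1B, align 1] → 1; +1 pad (align 2); @2: cpu [2B, align 2] → 4; @4: start_time [4B, align 4] → 8; size 8, align 4
@0: state [8B, align 4] → 8
within Vec3: cpu at 2
0 + 2 = 2

2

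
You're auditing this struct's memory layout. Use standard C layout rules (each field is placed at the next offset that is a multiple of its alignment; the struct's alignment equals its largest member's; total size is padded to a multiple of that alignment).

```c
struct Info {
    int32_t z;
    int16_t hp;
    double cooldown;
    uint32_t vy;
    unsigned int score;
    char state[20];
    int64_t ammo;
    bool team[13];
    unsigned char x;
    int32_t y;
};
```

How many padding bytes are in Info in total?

0..4  z  (4B, 4-aligned)
4..6  hp  (2B, 2-aligned)
6..8  -- padding (2B)
8..16  cooldown  (8B, 8-aligned)
16..20  vy  (4B, 4-aligned)
20..24  score  (4B, 4-aligned)
24..44  state  (20B, 1-aligned)
44..48  -- padding (4B)
48..56  ammo  (8B, 8-aligned)
56..69  team  (13B, 1-aligned)
69..70  x  (1B, 1-aligned)
70..72  -- padding (2B)
72..76  y  (4B, 4-aligned)
76..80  -- tail padding (4B)
sizeof = 80, alignof = 8
data bytes 68, size 80 → padding 12

12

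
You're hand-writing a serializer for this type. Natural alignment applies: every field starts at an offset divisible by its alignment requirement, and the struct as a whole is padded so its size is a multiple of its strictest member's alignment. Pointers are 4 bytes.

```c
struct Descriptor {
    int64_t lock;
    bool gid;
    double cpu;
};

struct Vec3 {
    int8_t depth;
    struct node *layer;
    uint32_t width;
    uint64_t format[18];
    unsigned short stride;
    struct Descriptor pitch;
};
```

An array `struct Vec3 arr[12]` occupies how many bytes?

2304

Descriptor: 0..8  lock  (8B, 8-aligned); 8..9  gid  (1B, 1-aligned); 9..16  -- padding (7B); 16..24  cpu  (8B, 8-aligned); sizeof = 24, alignof = 8
0..1  depth  (1B, 1-aligned)
1..4  -- padding (3B)
4..8  layer  (4B, 4-aligned)
8..12  width  (4B, 4-aligned)
12..16  -- padding (4B)
16..160  format  (144B, 8-aligned)
160..162  stride  (2B, 2-aligned)
162..168  -- padding (6B)
168..192  pitch  (24B, 8-aligned)
sizeof = 192, alignof = 8
array of 12: 12 × 192 = 2304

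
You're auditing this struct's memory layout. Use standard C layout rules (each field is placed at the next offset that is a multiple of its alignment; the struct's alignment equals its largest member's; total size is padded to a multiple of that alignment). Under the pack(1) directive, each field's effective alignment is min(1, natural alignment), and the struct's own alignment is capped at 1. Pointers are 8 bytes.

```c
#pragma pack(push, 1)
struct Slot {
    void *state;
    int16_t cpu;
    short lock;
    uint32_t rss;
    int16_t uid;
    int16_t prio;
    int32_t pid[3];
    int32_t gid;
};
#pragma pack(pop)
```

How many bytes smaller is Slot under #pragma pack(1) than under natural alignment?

natural layout:
  0..8  state  (8B, 8-aligned)
  8..10  cpu  (2B, 2-aligned)
  10..12  lock  (2B, 2-aligned)
  12..16  rss  (4B, 4-aligned)
  16..18  uid  (2B, 2-aligned)
  18..20  prio  (2B, 2-aligned)
  20..32  pid  (12B, 4-aligned)
  32..36  gid  (4B, 4-aligned)
  36..40  -- tail padding (4B)
  sizeof = 40, alignof = 8
packed(1) layout:
  0..8  state  (8B, 1-aligned)
  8..10  cpu  (2B, 1-aligned)
  10..12  lock  (2B, 1-aligned)
  12..16  rss  (4B, 1-aligned)
  16..18  uid  (2B, 1-aligned)
  18..20  prio  (2B, 1-aligned)
  20..32  pid  (12B, 1-aligned)
  32..36  gid  (4B, 1-aligned)
  sizeof = 36, alignof = 1
40 − 36 = 4

4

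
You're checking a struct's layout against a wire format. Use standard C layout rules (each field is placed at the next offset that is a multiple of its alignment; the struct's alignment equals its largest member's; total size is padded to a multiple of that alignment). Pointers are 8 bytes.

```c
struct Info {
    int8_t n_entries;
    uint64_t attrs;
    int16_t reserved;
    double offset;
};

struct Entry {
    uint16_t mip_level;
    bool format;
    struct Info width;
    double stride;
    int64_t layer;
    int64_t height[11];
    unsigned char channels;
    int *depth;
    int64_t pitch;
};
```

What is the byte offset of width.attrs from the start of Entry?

16

Info: @0: n_entries [1B, align 1] → 1; +7 pad (align 8); @8: attrs [8B, align 8] → 16; @16: reserved [2B, align 2] → 18; +6 pad (align 8); @24: offset [8B, align 8] → 32; size 32, align 8
@0: mip_level [2B, align 2] → 2
@2: format [1B, align 1] → 3
+5 pad (align 8)
@8: width [32B, align 8] → 40
within Info: attrs at 8
8 + 8 = 16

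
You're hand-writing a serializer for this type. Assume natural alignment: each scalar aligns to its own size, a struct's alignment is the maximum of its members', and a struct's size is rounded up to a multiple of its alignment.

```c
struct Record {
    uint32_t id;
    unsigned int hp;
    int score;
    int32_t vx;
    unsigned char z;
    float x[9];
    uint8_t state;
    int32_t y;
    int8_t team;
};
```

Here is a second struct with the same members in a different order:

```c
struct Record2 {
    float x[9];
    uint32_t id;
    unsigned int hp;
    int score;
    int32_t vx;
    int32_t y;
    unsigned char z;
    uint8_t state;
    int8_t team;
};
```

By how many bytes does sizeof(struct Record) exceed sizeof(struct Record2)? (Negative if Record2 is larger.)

@0: id [4B, align 4] → 4
@4: hp [4B, align 4] → 8
@8: score [4B, align 4] → 12
@12: vx [4B, align 4] → 16
@16: z [1B, align 1] → 17
+3 pad (align 4)
@20: x [36B, align 4] → 56
@56: state [1B, align 1] → 57
+3 pad (align 4)
@60: y [4B, align 4] → 64
@64: team [1B, align 1] → 65
+3 tail pad (align 4)
size 68, align 4
— Record2 —
@0: x [36B, align 4] → 36
@36: id [4B, align 4] → 40
@40: hp [4B, align 4] → 44
@44: score [4B, align 4] → 48
@48: vx [4B, align 4] → 52
@52: y [4B, align 4] → 56
@56: z [1B, align 1] → 57
@57: state [1B, align 1] → 58
@58: team [1B, align 1] → 59
+1 tail pad (align 4)
size 60, align 4
68 − 60 = 8

8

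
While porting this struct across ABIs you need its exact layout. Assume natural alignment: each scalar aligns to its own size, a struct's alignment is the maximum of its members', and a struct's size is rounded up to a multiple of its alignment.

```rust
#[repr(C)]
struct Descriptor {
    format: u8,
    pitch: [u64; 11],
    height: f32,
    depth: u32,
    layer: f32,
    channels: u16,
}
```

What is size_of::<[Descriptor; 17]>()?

1904

@0: format [1B, align 1] → 1
+7 pad (align 8)
@8: pitch [88B, align 8] → 96
@96: height [4B, align 4] → 100
@100: depth [4B, align 4] → 104
@104: layer [4B, align 4] → 108
@108: channels [2B, align 2] → 110
+2 tail pad (align 8)
size 112, align 8
array of 17: 17 × 112 = 1904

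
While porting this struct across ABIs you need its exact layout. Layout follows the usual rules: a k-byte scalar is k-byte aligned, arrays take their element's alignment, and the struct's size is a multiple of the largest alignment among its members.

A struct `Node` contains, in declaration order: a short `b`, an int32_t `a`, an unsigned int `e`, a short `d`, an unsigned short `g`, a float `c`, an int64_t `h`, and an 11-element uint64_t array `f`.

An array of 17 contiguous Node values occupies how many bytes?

2040

b at 0 (size 2, align 2) → ends 2
pad 2 to align 4 for a
a at 4 (size 4, align 4) → ends 8
e at 8 (size 4, align 4) → ends 12
d at 12 (size 2, align 2) → ends 14
g at 14 (size 2, align 2) → ends 16
c at 16 (size 4, align 4) → ends 20
pad 4 to align 8 for h
h at 24 (size 8, align 8) → ends 32
f at 32 (size 88, align 8) → ends 120
total 120 bytes, alignment 8
array of 17: 17 × 120 = 2040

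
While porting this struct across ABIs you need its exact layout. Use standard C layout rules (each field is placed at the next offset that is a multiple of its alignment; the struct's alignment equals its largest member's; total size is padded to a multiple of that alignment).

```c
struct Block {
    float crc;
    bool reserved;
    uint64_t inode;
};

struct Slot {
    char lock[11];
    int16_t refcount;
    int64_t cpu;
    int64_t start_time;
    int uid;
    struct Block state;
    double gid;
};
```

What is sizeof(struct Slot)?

Block: 0..4  crc  (4B, 4-aligned); 4..5  reserved  (1B, 1-aligned); 5..8  -- padding (3B); 8..16  inode  (8B, 8-aligned); sizeof = 16, alignof = 8
0..11  lock  (11B, 1-aligned)
11..12  -- padding (1B)
12..14  refcount  (2B, 2-aligned)
14..16  -- padding (2B)
16..24  cpu  (8B, 8-aligned)
24..32  start_time  (8B, 8-aligned)
32..36  uid  (4B, 4-aligned)
36..40  -- padding (4B)
40..56  state  (16B, 8-aligned)
56..64  gid  (8B, 8-aligned)
sizeof = 64, alignof = 8

64 bytes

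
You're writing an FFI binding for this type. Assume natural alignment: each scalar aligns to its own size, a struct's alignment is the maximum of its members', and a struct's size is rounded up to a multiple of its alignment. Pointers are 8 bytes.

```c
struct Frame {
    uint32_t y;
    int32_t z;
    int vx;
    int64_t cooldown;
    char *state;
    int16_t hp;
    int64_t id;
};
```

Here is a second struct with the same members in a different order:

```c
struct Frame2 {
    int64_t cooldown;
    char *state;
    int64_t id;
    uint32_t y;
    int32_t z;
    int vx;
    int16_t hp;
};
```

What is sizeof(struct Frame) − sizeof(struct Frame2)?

0..4  y  (4B, 4-aligned)
4..8  z  (4B, 4-aligned)
8..12  vx  (4B, 4-aligned)
12..16  -- padding (4B)
16..24  cooldown  (8B, 8-aligned)
24..32  state  (8B, 8-aligned)
32..34  hp  (2B, 2-aligned)
34..40  -- padding (6B)
40..48  id  (8B, 8-aligned)
sizeof = 48, alignof = 8
— Frame2 —
0..8  cooldown  (8B, 8-aligned)
8..16  state  (8B, 8-aligned)
16..24  id  (8B, 8-aligned)
24..28  y  (4B, 4-aligned)
28..32  z  (4B, 4-aligned)
32..36  vx  (4B, 4-aligned)
36..38  hp  (2B, 2-aligned)
38..40  -- tail padding (2B)
sizeof = 40, alignof = 8
48 − 40 = 8

8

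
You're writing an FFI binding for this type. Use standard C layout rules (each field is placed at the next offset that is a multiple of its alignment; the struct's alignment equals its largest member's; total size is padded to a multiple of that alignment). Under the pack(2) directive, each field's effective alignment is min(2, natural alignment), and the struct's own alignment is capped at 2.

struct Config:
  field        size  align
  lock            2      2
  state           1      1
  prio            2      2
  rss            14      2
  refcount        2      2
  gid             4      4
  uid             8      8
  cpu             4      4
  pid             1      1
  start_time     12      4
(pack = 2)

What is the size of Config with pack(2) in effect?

lock at 0 (size 2, align 2) → ends 2
state at 2 (size 1, align 1) → ends 3
pad 1 to align 2 for prio
prio at 4 (size 2, align 2) → ends 6
rss at 6 (size 14, align 2) → ends 20
refcount at 20 (size 2, align 2) → ends 22
gid at 22 (size 4, align 2) → ends 26
uid at 26 (size 8, align 2) → ends 34
cpu at 34 (size 4, align 2) → ends 38
pid at 38 (size 1, align 1) → ends 39
pad 1 to align 2 for start_time
start_time at 40 (size 12, align 2) → ends 52
total 52 bytes, alignment 2

52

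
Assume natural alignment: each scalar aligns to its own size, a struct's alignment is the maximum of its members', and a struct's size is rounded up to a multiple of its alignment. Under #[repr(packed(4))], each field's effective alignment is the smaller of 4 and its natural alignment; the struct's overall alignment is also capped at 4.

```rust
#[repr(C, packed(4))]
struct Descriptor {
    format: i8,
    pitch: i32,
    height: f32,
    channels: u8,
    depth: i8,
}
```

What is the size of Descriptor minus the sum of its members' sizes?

5

@0: format [1B, align 1] → 1
+3 pad (align 4)
@4: pitch [4B, align 4] → 8
@8: height [4B, align 4] → 12
@12: channels [1B, align 1] → 13
@13: depth [1B, align 1] → 14
+2 tail pad (align 4)
size 16, align 4
data bytes 11, size 16 → padding 5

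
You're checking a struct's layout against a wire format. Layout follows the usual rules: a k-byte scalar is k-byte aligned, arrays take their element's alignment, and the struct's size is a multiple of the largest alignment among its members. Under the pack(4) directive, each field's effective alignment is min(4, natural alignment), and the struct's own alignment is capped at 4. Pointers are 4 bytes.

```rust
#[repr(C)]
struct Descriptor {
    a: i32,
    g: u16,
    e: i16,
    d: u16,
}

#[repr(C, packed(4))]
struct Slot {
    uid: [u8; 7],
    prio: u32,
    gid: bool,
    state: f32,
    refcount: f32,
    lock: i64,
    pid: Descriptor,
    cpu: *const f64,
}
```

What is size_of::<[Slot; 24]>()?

Descriptor: a at 0 (size 4, align 4) → ends 4; g at 4 (size 2, align 2) → ends 6; e at 6 (size 2, align 2) → ends 8; d at 8 (size 2, align 2) → ends 10; tail pad 2 to reach multiple of 4; total 12 bytes, alignment 4
uid at 0 (size 7, align 1) → ends 7
pad 1 to align 4 for prio
prio at 8 (size 4, align 4) → ends 12
gid at 12 (size 1, align 1) → ends 13
pad 3 to align 4 for state
state at 16 (size 4, align 4) → ends 20
refcount at 20 (size 4, align 4) → ends 24
lock at 24 (size 8, align 4) → ends 32
pid at 32 (size 12, align 4) → ends 44
cpu at 44 (size 4, align 4) → ends 48
total 48 bytes, alignment 4
array of 24: 24 × 48 = 1152

1152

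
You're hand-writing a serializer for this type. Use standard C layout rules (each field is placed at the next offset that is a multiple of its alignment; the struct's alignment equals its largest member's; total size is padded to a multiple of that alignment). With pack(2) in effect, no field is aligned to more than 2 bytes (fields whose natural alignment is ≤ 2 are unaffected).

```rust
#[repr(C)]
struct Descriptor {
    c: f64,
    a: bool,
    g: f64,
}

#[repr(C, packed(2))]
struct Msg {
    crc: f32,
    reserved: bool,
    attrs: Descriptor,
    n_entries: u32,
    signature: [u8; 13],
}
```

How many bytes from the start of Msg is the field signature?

Descriptor: @0: c [8B, align 8] → 8; @8: a [1B, align 1] → 9; +7 pad (align 8); @16: g [8B, align 8] → 24; size 24, align 8
@0: crc [4B, align 2] → 4
@4: reserved [1B, align 1] → 5
+1 pad (align 2)
@6: attrs [24B, align 2] → 30
@30: n_entries [4B, align 2] → 34
@34: signature [13B, align 1] → 47

34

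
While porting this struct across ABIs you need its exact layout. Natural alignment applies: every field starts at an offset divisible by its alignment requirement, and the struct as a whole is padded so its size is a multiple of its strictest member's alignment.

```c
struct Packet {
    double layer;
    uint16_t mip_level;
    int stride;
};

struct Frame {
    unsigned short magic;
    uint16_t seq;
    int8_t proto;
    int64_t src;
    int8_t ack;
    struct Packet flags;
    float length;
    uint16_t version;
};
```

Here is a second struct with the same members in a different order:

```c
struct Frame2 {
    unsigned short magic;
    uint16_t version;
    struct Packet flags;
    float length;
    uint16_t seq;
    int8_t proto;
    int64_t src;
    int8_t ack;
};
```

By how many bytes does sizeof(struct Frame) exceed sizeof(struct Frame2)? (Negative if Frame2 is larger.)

0

Packet: @0: layer [8B, align 8] → 8; @8: mip_level [2B, align 2] → 10; +2 pad (align 4); @12: stride [4B, align 4] → 16; size 16, align 8
@0: magic [2B, align 2] → 2
@2: seq [2B, align 2] → 4
@4: proto [1B, align 1] → 5
+3 pad (align 8)
@8: src [8B, align 8] → 16
@16: ack [1B, align 1] → 17
+7 pad (align 8)
@24: flags [16B, align 8] → 40
@40: length [4B, align 4] → 44
@44: version [2B, align 2] → 46
+2 tail pad (align 8)
size 48, align 8
— Frame2 —
@0: magic [2B, align 2] → 2
@2: version [2B, align 2] → 4
+4 pad (align 8)
@8: flags [16B, align 8] → 24
@24: length [4B, align 4] → 28
@28: seq [2B, align 2] → 30
@30: proto [1B, align 1] → 31
+1 pad (align 8)
@32: src [8B, align 8] → 40
@40: ack [1B, align 1] → 41
+7 tail pad (align 8)
size 48, align 8
48 − 48 = 0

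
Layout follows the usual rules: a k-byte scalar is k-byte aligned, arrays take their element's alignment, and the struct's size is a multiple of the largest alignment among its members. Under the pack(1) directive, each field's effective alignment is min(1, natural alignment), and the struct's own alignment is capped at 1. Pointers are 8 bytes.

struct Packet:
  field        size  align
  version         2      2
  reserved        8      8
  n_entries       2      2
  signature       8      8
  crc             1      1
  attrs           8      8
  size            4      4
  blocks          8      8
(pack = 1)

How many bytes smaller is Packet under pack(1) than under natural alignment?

natural layout:
  0..2  version  (2B, 2-aligned)
  2..8  -- padding (6B)
  8..16  reserved  (8B, 8-aligned)
  16..18  n_entries  (2B, 2-aligned)
  18..24  -- padding (6B)
  24..32  signature  (8B, 8-aligned)
  32..33  crc  (1B, 1-aligned)
  33..40  -- padding (7B)
  40..48  attrs  (8B, 8-aligned)
  48..52  size  (4B, 4-aligned)
  52..56  -- padding (4B)
  56..64  blocks  (8B, 8-aligned)
  sizeof = 64, alignof = 8
packed(1) layout:
  0..2  version  (2B, 1-aligned)
  2..10  reserved  (8B, 1-aligned)
  10..12  n_entries  (2B, 1-aligned)
  12..20  signature  (8B, 1-aligned)
  20..21  crc  (1B, 1-aligned)
  21..29  attrs  (8B, 1-aligned)
  29..33  size  (4B, 1-aligned)
  33..41  blocks  (8B, 1-aligned)
  sizeof = 41, alignof = 1
64 − 41 = 23

23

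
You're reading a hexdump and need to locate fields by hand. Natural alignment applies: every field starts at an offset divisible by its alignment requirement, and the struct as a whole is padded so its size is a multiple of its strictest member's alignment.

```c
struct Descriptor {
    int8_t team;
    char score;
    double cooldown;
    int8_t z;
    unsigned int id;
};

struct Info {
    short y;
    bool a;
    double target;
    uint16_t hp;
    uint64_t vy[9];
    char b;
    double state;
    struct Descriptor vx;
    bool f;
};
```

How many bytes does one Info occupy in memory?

Descriptor: @0: team [1B, align 1] → 1; @1: score [1B, align 1] → 2; +6 pad (align 8); @8: cooldown [8B, align 8] → 16; @16: z [1B, align 1] → 17; +3 pad (align 4); @20: id [4B, align 4] → 24; size 24, align 8
@0: y [2B, align 2] → 2
@2: a [1B, align 1] → 3
+5 pad (align 8)
@8: target [8B, align 8] → 16
@16: hp [2B, align 2] → 18
+6 pad (align 8)
@24: vy [72B, align 8] → 96
@96: b [1B, align 1] → 97
+7 pad (align 8)
@104: state [8B, align 8] → 112
@112: vx [24B, align 8] → 136
@136: f [1B, align 1] → 137
+7 tail pad (align 8)
size 144, align 8

144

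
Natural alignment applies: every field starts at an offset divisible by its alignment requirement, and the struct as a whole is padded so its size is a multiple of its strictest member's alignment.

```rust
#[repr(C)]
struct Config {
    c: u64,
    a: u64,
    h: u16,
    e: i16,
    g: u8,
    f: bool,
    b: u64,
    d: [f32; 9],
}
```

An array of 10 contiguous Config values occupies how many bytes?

720

@0: c [8B, align 8] → 8
@8: a [8B, align 8] → 16
@16: h [2B, align 2] → 18
@18: e [2B, align 2] → 20
@20: g [1B, align 1] → 21
@21: f [1B, align 1] → 22
+2 pad (align 8)
@24: b [8B, align 8] → 32
@32: d [36B, align 4] → 68
+4 tail pad (align 8)
size 72, align 8
array of 10: 10 × 72 = 720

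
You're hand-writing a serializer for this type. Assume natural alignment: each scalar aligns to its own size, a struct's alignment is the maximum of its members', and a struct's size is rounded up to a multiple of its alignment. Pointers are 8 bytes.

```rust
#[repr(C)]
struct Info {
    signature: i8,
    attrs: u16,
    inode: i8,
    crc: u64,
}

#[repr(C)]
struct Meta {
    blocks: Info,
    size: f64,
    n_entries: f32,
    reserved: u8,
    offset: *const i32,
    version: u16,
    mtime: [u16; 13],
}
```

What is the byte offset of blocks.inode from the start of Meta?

Info: signature at 0 (size 1, align 1) → ends 1; pad 1 to align 2 for attrs; attrs at 2 (size 2, align 2) → ends 4; inode at 4 (size 1, align 1) → ends 5; pad 3 to align 8 for crc; crc at 8 (size 8, align 8) → ends 16; total 16 bytes, alignment 8
blocks at 0 (size 16, align 8) → ends 16
within Info: inode at 4
0 + 4 = 4

4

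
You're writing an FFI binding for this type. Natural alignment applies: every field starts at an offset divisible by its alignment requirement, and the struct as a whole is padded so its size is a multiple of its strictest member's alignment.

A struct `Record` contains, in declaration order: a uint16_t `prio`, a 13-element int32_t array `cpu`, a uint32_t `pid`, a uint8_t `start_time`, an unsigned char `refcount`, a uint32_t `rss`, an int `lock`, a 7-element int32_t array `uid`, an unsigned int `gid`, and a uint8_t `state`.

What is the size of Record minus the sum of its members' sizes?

@0: prio [2B, align 2] → 2
+2 pad (align 4)
@4: cpu [52B, align 4] → 56
@56: pid [4B, align 4] → 60
@60: start_time [1B, align 1] → 61
@61: refcount [1B, align 1] → 62
+2 pad (align 4)
@64: rss [4B, align 4] → 68
@68: lock [4B, align 4] → 72
@72: uid [28B, align 4] → 100
@100: gid [4B, align 4] → 104
@104: state [1B, align 1] → 105
+3 tail pad (align 4)
size 108, align 4
data bytes 101, size 108 → padding 7

7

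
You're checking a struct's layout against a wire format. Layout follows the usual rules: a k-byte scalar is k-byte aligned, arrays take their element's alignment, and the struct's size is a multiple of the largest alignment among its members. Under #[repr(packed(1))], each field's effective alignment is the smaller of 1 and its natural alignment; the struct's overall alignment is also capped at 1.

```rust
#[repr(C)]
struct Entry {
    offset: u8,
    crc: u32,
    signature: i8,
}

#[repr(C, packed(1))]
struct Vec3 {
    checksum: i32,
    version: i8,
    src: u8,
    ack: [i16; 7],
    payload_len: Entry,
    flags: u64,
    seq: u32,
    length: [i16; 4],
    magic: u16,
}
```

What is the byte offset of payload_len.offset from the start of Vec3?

20

Entry: @0: offset [1B, align 1] → 1; +3 pad (align 4); @4: crc [4B, align 4] → 8; @8: signature [1B, align 1] → 9; +3 tail pad (align 4); size 12, align 4
@0: checksum [4B, align 1] → 4
@4: version [1B, align 1] → 5
@5: src [1B, align 1] → 6
@6: ack [14B, align 1] → 20
@20: payload_len [12B, align 1] → 32
within Entry: offset at 0
20 + 0 = 20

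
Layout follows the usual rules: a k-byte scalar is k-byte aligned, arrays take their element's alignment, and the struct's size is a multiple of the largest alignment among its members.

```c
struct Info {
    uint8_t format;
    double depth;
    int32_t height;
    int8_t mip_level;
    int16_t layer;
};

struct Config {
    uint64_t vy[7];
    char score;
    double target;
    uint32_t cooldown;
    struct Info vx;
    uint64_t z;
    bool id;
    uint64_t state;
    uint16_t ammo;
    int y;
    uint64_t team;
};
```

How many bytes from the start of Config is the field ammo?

Info: 0..1  format  (1B, 1-aligned); 1..8  -- padding (7B); 8..16  depth  (8B, 8-aligned); 16..20  height  (4B, 4-aligned); 20..21  mip_level  (1B, 1-aligned); 21..22  -- padding (1B); 22..24  layer  (2B, 2-aligned); sizeof = 24, alignof = 8
0..56  vy  (56B, 8-aligned)
56..57  score  (1B, 1-aligned)
57..64  -- padding (7B)
64..72  target  (8B, 8-aligned)
72..76  cooldown  (4B, 4-aligned)
76..80  -- padding (4B)
80..104  vx  (24B, 8-aligned)
104..112  z  (8B, 8-aligned)
112..113  id  (1B, 1-aligned)
113..120  -- padding (7B)
120..128  state  (8B, 8-aligned)
128..130  ammo  (2B, 2-aligned)

128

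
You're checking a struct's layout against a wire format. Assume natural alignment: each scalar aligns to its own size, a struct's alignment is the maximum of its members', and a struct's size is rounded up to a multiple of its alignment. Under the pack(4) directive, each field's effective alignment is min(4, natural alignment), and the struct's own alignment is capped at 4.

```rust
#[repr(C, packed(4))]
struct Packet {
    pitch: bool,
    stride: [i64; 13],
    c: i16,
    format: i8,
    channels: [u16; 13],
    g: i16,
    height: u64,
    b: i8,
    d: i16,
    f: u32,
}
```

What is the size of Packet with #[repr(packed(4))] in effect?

0..1  pitch  (1B, 1-aligned)
1..4  -- padding (3B)
4..108  stride  (104B, 4-aligned)
108..110  c  (2B, 2-aligned)
110..111  format  (1B, 1-aligned)
111..112  -- padding (1B)
112..138  channels  (26B, 2-aligned)
138..140  g  (2B, 2-aligned)
140..148  height  (8B, 4-aligned)
148..149  b  (1B, 1-aligned)
149..150  -- padding (1B)
150..152  d  (2B, 2-aligned)
152..156  f  (4B, 4-aligned)
sizeof = 156, alignof = 4

156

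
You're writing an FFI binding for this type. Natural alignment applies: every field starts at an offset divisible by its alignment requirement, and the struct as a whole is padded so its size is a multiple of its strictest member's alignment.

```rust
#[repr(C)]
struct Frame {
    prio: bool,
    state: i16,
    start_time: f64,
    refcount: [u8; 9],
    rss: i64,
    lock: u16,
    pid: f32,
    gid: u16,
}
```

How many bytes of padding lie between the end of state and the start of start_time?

4

@0: prio [1B, align 1] → 1
+1 pad (align 2)
@2: state [2B, align 2] → 4
+4 pad (align 8)
@8: start_time [8B, align 8] → 16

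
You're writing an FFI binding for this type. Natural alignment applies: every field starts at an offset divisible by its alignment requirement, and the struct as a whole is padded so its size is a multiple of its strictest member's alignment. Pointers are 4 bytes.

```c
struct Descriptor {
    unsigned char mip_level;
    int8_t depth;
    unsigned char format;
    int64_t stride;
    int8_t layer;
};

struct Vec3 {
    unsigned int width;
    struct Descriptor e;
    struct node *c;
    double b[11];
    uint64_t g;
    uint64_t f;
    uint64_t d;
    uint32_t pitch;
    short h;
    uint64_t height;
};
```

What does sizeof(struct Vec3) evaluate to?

Descriptor: @0: mip_level [1B, align 1] → 1; @1: depth [1B, align 1] → 2; @2: format [1B, align 1] → 3; +5 pad (align 8); @8: stride [8B, align 8] → 16; @16: layer [1B, align 1] → 17; +7 tail pad (align 8); size 24, align 8
@0: width [4B, align 4] → 4
+4 pad (align 8)
@8: e [24B, align 8] → 32
@32: c [4B, align 4] → 36
+4 pad (align 8)
@40: b [88B, align 8] → 128
@128: g [8B, align 8] → 136
@136: f [8B, align 8] → 144
@144: d [8B, align 8] → 152
@152: pitch [4B, align 4] → 156
@156: h [2B, align 2] → 158
+2 pad (align 8)
@160: height [8B, align 8] → 168
size 168, align 8

168 bytes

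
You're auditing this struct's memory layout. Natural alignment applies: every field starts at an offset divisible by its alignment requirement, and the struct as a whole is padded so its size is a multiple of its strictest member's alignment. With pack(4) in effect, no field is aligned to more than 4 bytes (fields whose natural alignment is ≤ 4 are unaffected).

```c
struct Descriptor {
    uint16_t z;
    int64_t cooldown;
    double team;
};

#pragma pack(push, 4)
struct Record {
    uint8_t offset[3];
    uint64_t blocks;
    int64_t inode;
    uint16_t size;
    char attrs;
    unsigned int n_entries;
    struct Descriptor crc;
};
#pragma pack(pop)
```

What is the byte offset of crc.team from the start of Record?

44

Descriptor: z at 0 (size 2, align 2) → ends 2; pad 6 to align 8 for cooldown; cooldown at 8 (size 8, align 8) → ends 16; team at 16 (size 8, align 8) → ends 24; total 24 bytes, alignment 8
offset at 0 (size 3, align 1) → ends 3
pad 1 to align 4 for blocks
blocks at 4 (size 8, align 4) → ends 12
inode at 12 (size 8, align 4) → ends 20
size at 20 (size 2, align 2) → ends 22
attrs at 22 (size 1, align 1) → ends 23
pad 1 to align 4 for n_entries
n_entries at 24 (size 4, align 4) → ends 28
crc at 28 (size 24, align 4) → ends 52
within Descriptor: team at 16
28 + 16 = 44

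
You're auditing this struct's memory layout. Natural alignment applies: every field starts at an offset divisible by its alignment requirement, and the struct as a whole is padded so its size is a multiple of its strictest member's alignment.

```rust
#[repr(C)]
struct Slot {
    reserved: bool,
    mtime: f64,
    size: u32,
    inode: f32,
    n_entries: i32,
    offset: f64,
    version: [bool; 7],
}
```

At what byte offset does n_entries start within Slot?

24

0..1  reserved  (1B, 1-aligned)
1..8  -- padding (7B)
8..16  mtime  (8B, 8-aligned)
16..20  size  (4B, 4-aligned)
20..24  inode  (4B, 4-aligned)
24..28  n_entries  (4B, 4-aligned)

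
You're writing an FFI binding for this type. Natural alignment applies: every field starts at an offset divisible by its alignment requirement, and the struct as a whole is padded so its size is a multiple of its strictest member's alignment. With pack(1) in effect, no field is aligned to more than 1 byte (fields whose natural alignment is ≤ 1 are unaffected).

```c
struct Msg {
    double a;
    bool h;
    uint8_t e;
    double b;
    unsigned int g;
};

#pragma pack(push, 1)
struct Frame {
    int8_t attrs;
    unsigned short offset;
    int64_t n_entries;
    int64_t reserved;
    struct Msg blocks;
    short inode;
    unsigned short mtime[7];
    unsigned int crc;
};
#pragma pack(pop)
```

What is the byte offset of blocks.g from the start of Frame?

Msg: a at 0 (size 8, align 8) → ends 8; h at 8 (size 1, align 1) → ends 9; e at 9 (size 1, align 1) → ends 10; pad 6 to align 8 for b; b at 16 (size 8, align 8) → ends 24; g at 24 (size 4, align 4) → ends 28; tail pad 4 to reach multiple of 8; total 32 bytes, alignment 8
attrs at 0 (size 1, align 1) → ends 1
offset at 1 (size 2, align 1) → ends 3
n_entries at 3 (size 8, align 1) → ends 11
reserved at 11 (size 8, align 1) → ends 19
blocks at 19 (size 32, align 1) → ends 51
within Msg: g at 24
19 + 24 = 43

43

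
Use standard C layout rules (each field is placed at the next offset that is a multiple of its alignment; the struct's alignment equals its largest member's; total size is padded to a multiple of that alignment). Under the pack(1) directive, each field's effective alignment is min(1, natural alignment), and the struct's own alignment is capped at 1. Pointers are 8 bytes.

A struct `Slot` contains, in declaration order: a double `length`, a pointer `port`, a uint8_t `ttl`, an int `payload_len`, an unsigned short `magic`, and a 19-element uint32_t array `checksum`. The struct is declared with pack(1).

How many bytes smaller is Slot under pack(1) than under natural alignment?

natural layout:
  0..8  length  (8B, 8-aligned)
  8..16  port  (8B, 8-aligned)
  16..17  ttl  (1B, 1-aligned)
  17..20  -- padding (3B)
  20..24  payload_len  (4B, 4-aligned)
  24..26  magic  (2B, 2-aligned)
  26..28  -- padding (2B)
  28..104  checksum  (76B, 4-aligned)
  sizeof = 104, alignof = 8
packed(1) layout:
  0..8  length  (8B, 1-aligned)
  8..16  port  (8B, 1-aligned)
  16..17  ttl  (1B, 1-aligned)
  17..21  payload_len  (4B, 1-aligned)
  21..23  magic  (2B, 1-aligned)
  23..99  checksum  (76B, 1-aligned)
  sizeof = 99, alignof = 1
104 − 99 = 5

5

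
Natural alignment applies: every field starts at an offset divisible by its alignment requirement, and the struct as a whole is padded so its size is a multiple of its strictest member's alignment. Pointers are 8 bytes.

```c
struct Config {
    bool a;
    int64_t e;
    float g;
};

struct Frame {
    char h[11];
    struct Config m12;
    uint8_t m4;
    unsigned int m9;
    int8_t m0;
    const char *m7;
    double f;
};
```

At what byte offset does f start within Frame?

Config: 0..1  a  (1B, 1-aligned); 1..8  -- padding (7B); 8..16  e  (8B, 8-aligned); 16..20  g  (4B, 4-aligned); 20..24  -- tail padding (4B); sizeof = 24, alignof = 8
0..11  h  (11B, 1-aligned)
11..16  -- padding (5B)
16..40  m12  (24B, 8-aligned)
40..41  m4  (1B, 1-aligned)
41..44  -- padding (3B)
44..48  m9  (4B, 4-aligned)
48..49  m0  (1B, 1-aligned)
49..56  -- padding (7B)
56..64  m7  (8B, 8-aligned)
64..72  f  (8B, 8-aligned)

64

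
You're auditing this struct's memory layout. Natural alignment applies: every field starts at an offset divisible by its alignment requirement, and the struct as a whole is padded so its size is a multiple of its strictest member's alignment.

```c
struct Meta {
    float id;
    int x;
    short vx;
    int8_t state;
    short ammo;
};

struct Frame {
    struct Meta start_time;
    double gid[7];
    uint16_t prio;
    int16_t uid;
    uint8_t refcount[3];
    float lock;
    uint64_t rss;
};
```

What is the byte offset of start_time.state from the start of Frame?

Meta: id at 0 (size 4, align 4) → ends 4; x at 4 (size 4, align 4) → ends 8; vx at 8 (size 2, align 2) → ends 10; state at 10 (size 1, align 1) → ends 11; pad 1 to align 2 for ammo; ammo at 12 (size 2, align 2) → ends 14; tail pad 2 to reach multiple of 4; total 16 bytes, alignment 4
start_time at 0 (size 16, align 4) → ends 16
within Meta: state at 10
0 + 10 = 10

10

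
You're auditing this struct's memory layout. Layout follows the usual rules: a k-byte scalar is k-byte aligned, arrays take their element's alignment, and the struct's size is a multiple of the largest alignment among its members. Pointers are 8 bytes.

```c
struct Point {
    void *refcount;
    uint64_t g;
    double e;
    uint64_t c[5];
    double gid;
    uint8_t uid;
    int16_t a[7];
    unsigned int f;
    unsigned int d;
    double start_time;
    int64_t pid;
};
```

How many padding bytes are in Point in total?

1

@0: refcount [8B, align 8] → 8
@8: g [8B, align 8] → 16
@16: e [8B, align 8] → 24
@24: c [40B, align 8] → 64
@64: gid [8B, align 8] → 72
@72: uid [1B, align 1] → 73
+1 pad (align 2)
@74: a [14B, align 2] → 88
@88: f [4B, align 4] → 92
@92: d [4B, align 4] → 96
@96: start_time [8B, align 8] → 104
@104: pid [8B, align 8] → 112
size 112, align 8
data bytes 111, size 112 → padding 1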